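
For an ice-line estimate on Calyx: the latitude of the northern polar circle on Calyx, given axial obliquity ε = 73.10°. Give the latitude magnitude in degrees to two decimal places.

The polar circle is the lowest latitude that experiences at least one full rotation of continuous daylight at the northern-summer solstice; it lies at |φ| = 90° − ε = 90° − 73.10° = 16.90°.

16.90°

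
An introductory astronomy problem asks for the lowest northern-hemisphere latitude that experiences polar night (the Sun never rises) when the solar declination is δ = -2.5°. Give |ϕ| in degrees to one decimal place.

|ϕ| = 87.5°

Polar night requires cos h₀ = −tan ϕ tan δ ≥ 1, i.e. tan ϕ tan δ ≤ −1.
The boundary is |tan ϕ| · |tan δ| = 1, so |ϕ| = 90° − |δ| = 90° − 2.5° = 87.5° in the northern hemisphere.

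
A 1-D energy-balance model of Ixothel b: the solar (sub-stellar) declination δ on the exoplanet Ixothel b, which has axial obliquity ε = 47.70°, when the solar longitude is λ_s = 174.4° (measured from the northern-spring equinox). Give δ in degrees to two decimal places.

δ = +4.14°

sin δ = sin ε · sin λ_s = sin 47.70° × sin 174.4° = 0.072175.
δ = arcsin(0.072175) = +4.14°.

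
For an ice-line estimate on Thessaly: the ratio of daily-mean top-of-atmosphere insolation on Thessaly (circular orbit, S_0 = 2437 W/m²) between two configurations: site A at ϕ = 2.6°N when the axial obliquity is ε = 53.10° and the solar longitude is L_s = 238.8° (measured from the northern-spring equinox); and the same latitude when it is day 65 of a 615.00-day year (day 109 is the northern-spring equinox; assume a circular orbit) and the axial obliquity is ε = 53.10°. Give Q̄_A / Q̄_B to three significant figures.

Q̄_A / Q̄_B ≈ 0.746

— Configuration A (ϕ=+2.6°):
Solar declination: sin δ = sin ε · sin L_s = sin 53.10° × sin 238.8° = -0.68402, so δ = -43.159°.
cos h₀ = −tan(+2.6°) tan(-43.159°) = 0.0426, h₀ = 1.5282 rad.
Bracket: h₀ sin ϕ sin δ + cos ϕ cos δ sin h₀ = 1.5282×0.04536×-0.68402 + 0.99897×0.72946×0.99909 = -0.047416 + 0.728046 = 0.680630.
Q̄ = (S_0/π) × [bracket] = (2437/π) × 0.680630 = 527.98 W/m².
— Configuration B (ϕ=+2.6°):
Solar longitude: L_s = 360° × (65 − 109)/615.00 = -25.756°, i.e. -25.756° + 360° = 334.244°.
sin δ = sin 53.10° × sin 334.244° = -0.34750, so δ = -20.334°.
cos h₀ = −tan(+2.6°) tan(-20.334°) = 0.0168, h₀ = 1.5540 rad.
Bracket: h₀ sin ϕ sin δ + cos ϕ cos δ sin h₀ = 1.5540×0.04536×-0.34750 + 0.99897×0.93768×0.99986 = -0.024495 + 0.936583 = 0.912088.
Q̄ = (S_0/π) × [bracket] = (2437/π) × 0.912088 = 707.53 W/m².
Ratio Q̄_A / Q̄_B = 527.98 / 707.53 = 0.7462.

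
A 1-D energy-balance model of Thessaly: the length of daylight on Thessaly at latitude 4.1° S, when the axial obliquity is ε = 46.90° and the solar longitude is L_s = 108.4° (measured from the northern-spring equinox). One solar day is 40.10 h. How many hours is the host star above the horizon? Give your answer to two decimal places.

Solar declination: sin δ = sin ε · sin L_s = sin 46.90° × sin 108.4° = 0.69283, so δ = +43.855°.
cos h₀ = −tan ϕ · tan δ = −tan(-4.1°) × tan(+43.855°) = 0.0689, so h₀ = 1.5019 rad = 86.05°.
Daylight = 2h₀/(2π) × 40.10 h = (1.5019/π) × 40.10 = 19.17 h.

19.17 h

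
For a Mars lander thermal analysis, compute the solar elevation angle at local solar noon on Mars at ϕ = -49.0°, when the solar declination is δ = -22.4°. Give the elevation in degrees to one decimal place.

63.4°

At local noon the hour angle is zero, so the zenith angle equals |ϕ − δ| = |-49.0° − (-22.400°)| = 26.600°.
Elevation = 90° − 26.600° = 63.4°.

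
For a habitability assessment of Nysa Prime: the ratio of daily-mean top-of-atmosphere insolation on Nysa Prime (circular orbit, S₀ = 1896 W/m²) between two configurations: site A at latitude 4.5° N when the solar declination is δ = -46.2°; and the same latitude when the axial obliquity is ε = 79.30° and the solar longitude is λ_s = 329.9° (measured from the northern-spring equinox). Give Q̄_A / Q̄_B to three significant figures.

— Configuration A (φ=+4.5°):
cos H₀ = −tan(+4.5°) tan(-46.200°) = 0.0821, H₀ = 1.4886 rad.
Bracket: H₀ sin φ sin δ + cos φ cos δ sin H₀ = 1.4886×0.07846×-0.72176 + 0.99692×0.69214×0.99663 = -0.084298 + 0.687683 = 0.603385.
Q̄ = (S₀/π) × [bracket] = (1896/π) × 0.603385 = 364.15 W/m².
— Configuration B (φ=+4.5°):
Solar declination: sin δ = sin ε · sin λ_s = sin 79.30° × sin 329.9° = -0.49279, so δ = -29.524°.
cos H₀ = −tan(+4.5°) tan(-29.524°) = 0.0446, H₀ = 1.5262 rad.
Bracket: H₀ sin φ sin δ + cos φ cos δ sin H₀ = 1.5262×0.07846×-0.49279 + 0.99692×0.87015×0.99901 = -0.059009 + 0.866611 = 0.807602.
Q̄ = (S₀/π) × [bracket] = (1896/π) × 0.807602 = 487.40 W/m².
Ratio Q̄_A / Q̄_B = 364.15 / 487.40 = 0.7471.

Q̄_A / Q̄_B ≈ 0.747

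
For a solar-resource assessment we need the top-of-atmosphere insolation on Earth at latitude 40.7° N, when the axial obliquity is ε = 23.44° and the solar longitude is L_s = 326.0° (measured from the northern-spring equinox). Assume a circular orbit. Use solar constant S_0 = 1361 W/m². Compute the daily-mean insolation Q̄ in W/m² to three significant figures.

Q̄ ≈ 228 W/m²

Solar declination: sin δ = sin ε · sin L_s = sin 23.44° × sin 326.0° = -0.22244, so δ = -12.852°.
cos h₀ = −tan(+40.7°) tan(-12.852°) = 0.1962, h₀ = 1.3733 rad.
Bracket: h₀ sin ϕ sin δ + cos ϕ cos δ sin h₀ = 1.3733×0.65210×-0.22244 + 0.75813×0.97495×0.98055 = -0.199201 + 0.724763 = 0.525562.
Q̄ = (S_0/π) × [bracket] = (1361/π) × 0.525562 = 227.7 W/m².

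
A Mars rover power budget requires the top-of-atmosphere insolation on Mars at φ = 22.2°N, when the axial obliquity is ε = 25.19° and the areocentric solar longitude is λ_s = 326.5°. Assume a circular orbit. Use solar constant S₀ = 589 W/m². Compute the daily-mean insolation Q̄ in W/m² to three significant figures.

Q̄ ≈ 143 W/m²

sin δ = sin 25.19° × sin 326.5° = -0.23492, so δ = -13.587°.
cos H₀ = −tan(+22.2°) tan(-13.587°) = 0.0986, H₀ = 1.4720 rad.
Bracket: H₀ sin φ sin δ + cos φ cos δ sin H₀ = 1.4720×0.37784×-0.23492 + 0.92587×0.97202×0.99512 = -0.130658 + 0.895572 = 0.764914.
Q̄ = (S₀/π) × [bracket] = (589/π) × 0.764914 = 143.4 W/m².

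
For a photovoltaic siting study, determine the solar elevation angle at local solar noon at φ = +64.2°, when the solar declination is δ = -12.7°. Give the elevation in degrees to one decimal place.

13.1°

At local noon the hour angle is zero, so the zenith angle equals |φ − δ| = |+64.2° − (-12.700°)| = 76.900°.
Elevation = 90° − 76.900° = 13.1°.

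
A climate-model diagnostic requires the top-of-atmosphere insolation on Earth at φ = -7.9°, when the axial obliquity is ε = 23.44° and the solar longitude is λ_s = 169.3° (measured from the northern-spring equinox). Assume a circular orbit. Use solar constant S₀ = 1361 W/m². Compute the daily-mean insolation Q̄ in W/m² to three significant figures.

Q̄ ≈ 421 W/m²

Solar declination: sin δ = sin ε · sin λ_s = sin 23.44° × sin 169.3° = 0.07386, so δ = +4.235°.
cos H₀ = −tan(-7.9°) tan(+4.235°) = 0.0103, H₀ = 1.5605 rad.
Bracket: H₀ sin φ sin δ + cos φ cos δ sin H₀ = 1.5605×-0.13744×0.07386 + 0.99051×0.99727×0.99995 = -0.015841 + 0.987757 = 0.971916.
Q̄ = (S₀/π) × [bracket] = (1361/π) × 0.971916 = 421.1 W/m².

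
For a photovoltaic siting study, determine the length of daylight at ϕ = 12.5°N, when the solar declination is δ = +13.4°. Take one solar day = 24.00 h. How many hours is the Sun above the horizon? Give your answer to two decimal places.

cos h₀ = −tan ϕ · tan δ = −tan(+12.5°) × tan(+13.400°) = -0.0528, so h₀ = 1.6236 rad = 93.03°.
Daylight = 2h₀/(2π) × 24.00 h = (1.6236/π) × 24.00 = 12.40 h.

12.40 h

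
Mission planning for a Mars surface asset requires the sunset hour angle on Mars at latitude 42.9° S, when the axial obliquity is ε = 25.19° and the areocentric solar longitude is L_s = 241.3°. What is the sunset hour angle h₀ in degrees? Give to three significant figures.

sin δ = sin 25.19° × sin 241.3° = -0.37333, so δ = -21.921°.
cos h₀ = −tan ϕ · tan δ = −tan(-42.9°) × tan(-21.921°) = -0.3740, so h₀ = 1.9541 rad = 111.96°.

h₀ = 112°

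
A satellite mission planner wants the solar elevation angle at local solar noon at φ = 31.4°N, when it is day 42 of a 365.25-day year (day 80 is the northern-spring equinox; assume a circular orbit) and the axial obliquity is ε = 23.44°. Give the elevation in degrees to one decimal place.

44.6°

Solar longitude: λ_s = 360° × (42 − 80)/365.25 = -37.454°, i.e. -37.454° + 360° = 322.546°.
sin δ = sin 23.44° × sin 322.546° = -0.24190, so δ = -13.999°.
At local noon the hour angle is zero, so the zenith angle equals |φ − δ| = |+31.4° − (-13.999°)| = 45.399°.
Elevation = 90° − 45.399° = 44.6°.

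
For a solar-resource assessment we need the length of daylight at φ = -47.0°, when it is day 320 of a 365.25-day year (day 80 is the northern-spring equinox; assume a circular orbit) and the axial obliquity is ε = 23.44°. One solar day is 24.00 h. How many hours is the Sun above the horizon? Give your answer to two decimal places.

Solar longitude: λ_s = 360° × (320 − 80)/365.25 = 236.550°.
sin δ = sin 23.44° × sin 236.550° = -0.33190, so δ = -19.384°.
cos H₀ = −tan φ · tan δ = −tan(-47.0°) × tan(-19.384°) = -0.3773, so H₀ = 1.9577 rad = 112.17°.
Daylight = 2H₀/(2π) × 24.00 h = (1.9577/π) × 24.00 = 14.96 h.

14.96 h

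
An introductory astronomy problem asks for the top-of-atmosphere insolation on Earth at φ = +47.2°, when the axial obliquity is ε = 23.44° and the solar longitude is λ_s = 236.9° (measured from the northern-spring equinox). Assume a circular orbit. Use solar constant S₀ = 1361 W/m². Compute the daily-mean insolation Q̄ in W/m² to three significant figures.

Solar declination: sin δ = sin ε · sin λ_s = sin 23.44° × sin 236.9° = -0.33323, so δ = -19.465°.
cos H₀ = −tan(+47.2°) tan(-19.465°) = 0.3817, H₀ = 1.1792 rad.
Bracket: H₀ sin φ sin δ + cos φ cos δ sin H₀ = 1.1792×0.73373×-0.33323 + 0.67944×0.94284×0.92430 = -0.288315 + 0.592110 = 0.303795.
Q̄ = (S₀/π) × [bracket] = (1361/π) × 0.303795 = 131.6 W/m².

Q̄ ≈ 132 W/m²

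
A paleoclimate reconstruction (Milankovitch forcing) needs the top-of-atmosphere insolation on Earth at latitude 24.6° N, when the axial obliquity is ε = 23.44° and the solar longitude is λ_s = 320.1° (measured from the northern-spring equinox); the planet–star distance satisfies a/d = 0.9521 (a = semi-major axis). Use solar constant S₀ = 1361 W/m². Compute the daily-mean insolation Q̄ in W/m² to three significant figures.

Q̄ ≈ 282 W/m²

Solar declination: sin δ = sin ε · sin λ_s = sin 23.44° × sin 320.1° = -0.25516, so δ = -14.783°.
cos H₀ = −tan(+24.6°) tan(-14.783°) = 0.1208, H₀ = 1.4497 rad.
Bracket: H₀ sin φ sin δ + cos φ cos δ sin H₀ = 1.4497×0.41628×-0.25516 + 0.90924×0.96690×0.99267 = -0.153984 + 0.872700 = 0.718716.
Inverse-square distance factor (a/d)² = 0.9521² = 0.906494.
Q̄ = (S₀/π) × 0.906494 × [bracket] = (1361/π) × 0.906494 × 0.718716 = 282.2 W/m².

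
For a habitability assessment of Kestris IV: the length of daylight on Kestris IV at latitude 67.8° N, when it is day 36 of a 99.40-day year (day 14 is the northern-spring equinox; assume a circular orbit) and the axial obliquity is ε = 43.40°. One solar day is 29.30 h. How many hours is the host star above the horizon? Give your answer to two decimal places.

Solar longitude: λ_s = 360° × (36 − 14)/99.40 = 79.678°.
sin δ = sin 43.40° × sin 79.678° = 0.67597, so δ = +42.529°.
Sunrise equation: cos H₀ = −tan φ · tan δ = -2.2477 ≤ −1, so the host star never sets (polar day) and H₀ = π.
Daylight = 2H₀/(2π) × 29.30 h = (3.1416/π) × 29.30 = 29.30 h.

29.30 h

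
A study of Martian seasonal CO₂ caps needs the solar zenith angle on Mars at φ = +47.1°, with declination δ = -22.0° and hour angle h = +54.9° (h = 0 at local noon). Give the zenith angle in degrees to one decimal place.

cos θ_z = sin φ sin δ + cos φ cos δ cos h = -0.274415 + 0.362917 = 0.088502.
θ_z = arccos(0.088502) = 84.9°.

θ_z = 84.9°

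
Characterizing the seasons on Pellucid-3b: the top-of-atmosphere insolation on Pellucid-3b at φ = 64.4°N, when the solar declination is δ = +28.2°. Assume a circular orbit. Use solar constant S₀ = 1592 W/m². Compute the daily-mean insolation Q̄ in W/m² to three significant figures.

Q̄ ≈ 678 W/m²

cos H₀ = −tan(+64.4°) tan(+28.200°) = -1.1191 ≤ −1 ⇒ polar day, H₀ = π.
Bracket: H₀ sin φ sin δ + cos φ cos δ sin H₀ = 3.1416×0.90183×0.47255 + 0.43209×0.88130×0.00000 = 1.338824 + 0.000000 = 1.338824.
Q̄ = (S₀/π) × [bracket] = (1592/π) × 1.338824 = 678.4 W/m².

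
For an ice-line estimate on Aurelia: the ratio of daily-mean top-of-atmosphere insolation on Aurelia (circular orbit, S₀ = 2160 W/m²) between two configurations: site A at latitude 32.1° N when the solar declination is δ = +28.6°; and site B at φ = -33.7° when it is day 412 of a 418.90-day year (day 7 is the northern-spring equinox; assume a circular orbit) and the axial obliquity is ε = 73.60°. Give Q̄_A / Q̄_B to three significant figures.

— Configuration A (φ=+32.1°):
cos H₀ = −tan(+32.1°) tan(+28.600°) = -0.3420, H₀ = 1.9199 rad.
Bracket: H₀ sin φ sin δ + cos φ cos δ sin H₀ = 1.9199×0.53140×0.47869 + 0.84712×0.87798×0.93969 = 0.488376 + 0.698899 = 1.187275.
Q̄ = (S₀/π) × [bracket] = (2160/π) × 1.187275 = 816.31 W/m².
— Configuration B (φ=-33.7°):
Solar longitude: λ_s = 360° × (412 − 7)/418.90 = 348.054°.
sin δ = sin 73.60° × sin 348.054° = -0.19856, so δ = -11.453°.
cos H₀ = −tan(-33.7°) tan(-11.453°) = -0.1351, H₀ = 1.7063 rad.
Bracket: H₀ sin φ sin δ + cos φ cos δ sin H₀ = 1.7063×-0.55484×-0.19856 + 0.83195×0.98009×0.99083 = 0.187981 + 0.807909 = 0.995890.
Q̄ = (S₀/π) × [bracket] = (2160/π) × 0.995890 = 684.72 W/m².
Ratio Q̄_A / Q̄_B = 816.31 / 684.72 = 1.192.

Q̄_A / Q̄_B ≈ 1.19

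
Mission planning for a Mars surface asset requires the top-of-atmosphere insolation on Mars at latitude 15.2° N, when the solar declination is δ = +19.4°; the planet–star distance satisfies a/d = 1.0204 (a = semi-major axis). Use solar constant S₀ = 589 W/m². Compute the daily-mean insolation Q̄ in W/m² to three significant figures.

cos H₀ = −tan(+15.2°) tan(+19.400°) = -0.0957, H₀ = 1.6666 rad.
Bracket: H₀ sin φ sin δ + cos φ cos δ sin H₀ = 1.6666×0.26219×0.33216 + 0.96502×0.94322×0.99541 = 0.145143 + 0.906048 = 1.051191.
Inverse-square distance factor (a/d)² = 1.0204² = 1.041216.
Q̄ = (S₀/π) × 1.041216 × [bracket] = (589/π) × 1.041216 × 1.051191 = 205.2 W/m².

Q̄ ≈ 205 W/m²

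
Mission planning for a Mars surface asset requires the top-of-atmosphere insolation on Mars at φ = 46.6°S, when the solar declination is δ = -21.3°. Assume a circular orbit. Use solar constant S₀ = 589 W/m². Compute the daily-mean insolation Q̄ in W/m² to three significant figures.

cos H₀ = −tan(-46.6°) tan(-21.300°) = -0.4123, H₀ = 1.9958 rad.
Bracket: H₀ sin φ sin δ + cos φ cos δ sin H₀ = 1.9958×-0.72657×-0.36325 + 0.68709×0.93169×0.91105 = 0.526745 + 0.583213 = 1.109958.
Q̄ = (S₀/π) × [bracket] = (589/π) × 1.109958 = 208.1 W/m².

Q̄ ≈ 208 W/m²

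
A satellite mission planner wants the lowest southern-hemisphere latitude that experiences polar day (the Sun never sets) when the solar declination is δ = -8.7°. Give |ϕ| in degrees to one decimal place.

|ϕ| = 81.3°

Polar day requires cos h₀ = −tan ϕ tan δ ≤ −1, i.e. tan ϕ tan δ ≥ 1.
The boundary is |tan ϕ| · |tan δ| = 1, so |ϕ| = 90° − |δ| = 90° − 8.7° = 81.3° in the southern hemisphere.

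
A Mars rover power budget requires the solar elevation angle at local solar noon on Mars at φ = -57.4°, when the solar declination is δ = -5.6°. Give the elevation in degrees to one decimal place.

At local noon the hour angle is zero, so the zenith angle equals |φ − δ| = |-57.4° − (-5.600°)| = 51.800°.
Elevation = 90° − 51.800° = 38.2°.

38.2°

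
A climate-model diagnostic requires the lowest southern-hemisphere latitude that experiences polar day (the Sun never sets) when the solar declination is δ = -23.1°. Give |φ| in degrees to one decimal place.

|φ| = 66.9°

Polar day requires cos H₀ = −tan φ tan δ ≤ −1, i.e. tan φ tan δ ≥ 1.
The boundary is |tan φ| · |tan δ| = 1, so |φ| = 90° − |δ| = 90° − 23.1° = 66.9° in the southern hemisphere.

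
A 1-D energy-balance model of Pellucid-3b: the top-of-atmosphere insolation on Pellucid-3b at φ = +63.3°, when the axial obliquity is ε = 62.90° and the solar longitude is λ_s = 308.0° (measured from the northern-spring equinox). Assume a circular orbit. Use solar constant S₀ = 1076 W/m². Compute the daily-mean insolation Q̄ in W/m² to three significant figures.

Q̄ ≈ 0.00 W/m²

Solar declination: sin δ = sin ε · sin λ_s = sin 62.90° × sin 308.0° = -0.70150, so δ = -44.547°.
cos H₀ = −tan(+63.3°) tan(-44.547°) = 1.9571 ≥ 1 ⇒ polar night, H₀ = 0 and Q̄ = 0.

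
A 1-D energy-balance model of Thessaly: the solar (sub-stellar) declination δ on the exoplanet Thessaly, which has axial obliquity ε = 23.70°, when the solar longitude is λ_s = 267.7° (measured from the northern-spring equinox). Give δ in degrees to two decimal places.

sin δ = sin ε · sin λ_s = sin 23.70° × sin 267.7° = -0.401624.
δ = arcsin(-0.401624) = -23.68°.

δ = -23.68°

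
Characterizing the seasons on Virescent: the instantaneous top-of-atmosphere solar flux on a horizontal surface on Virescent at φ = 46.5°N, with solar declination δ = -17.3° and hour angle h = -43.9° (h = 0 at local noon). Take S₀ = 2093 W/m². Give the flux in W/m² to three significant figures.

cos θ_z = sin φ sin δ + cos φ cos δ cos h = -0.215708 + 0.473556 = 0.257848.
Flux = S₀ · cos θ_z = 2093 × 0.257848 = 539.7 W/m².

540 W/m²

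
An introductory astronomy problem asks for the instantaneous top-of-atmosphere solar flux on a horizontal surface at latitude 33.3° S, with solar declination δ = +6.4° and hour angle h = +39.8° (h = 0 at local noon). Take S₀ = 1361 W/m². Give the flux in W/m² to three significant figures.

cos θ_z = sin φ sin δ + cos φ cos δ cos h = -0.061199 + 0.638135 = 0.576936.
Flux = S₀ · cos θ_z = 1361 × 0.576936 = 785.2 W/m².

785 W/m²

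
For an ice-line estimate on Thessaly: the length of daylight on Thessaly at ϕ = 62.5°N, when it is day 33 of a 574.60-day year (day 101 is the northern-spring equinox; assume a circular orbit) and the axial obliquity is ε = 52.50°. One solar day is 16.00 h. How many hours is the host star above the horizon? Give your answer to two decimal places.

Solar longitude: L_s = 360° × (33 − 101)/574.60 = -42.604°, i.e. -42.604° + 360° = 317.396°.
sin δ = sin 52.50° × sin 317.396° = -0.53704, so δ = -32.482°.
cos h₀ = −tan ϕ · tan δ = 1.2230 ≥ 1, so the host star never rises (polar night) and h₀ = 0.
Daylight = 2h₀/(2π) × 16.00 h = (0.0000/π) × 16.00 = 0.00 h.

0.00 h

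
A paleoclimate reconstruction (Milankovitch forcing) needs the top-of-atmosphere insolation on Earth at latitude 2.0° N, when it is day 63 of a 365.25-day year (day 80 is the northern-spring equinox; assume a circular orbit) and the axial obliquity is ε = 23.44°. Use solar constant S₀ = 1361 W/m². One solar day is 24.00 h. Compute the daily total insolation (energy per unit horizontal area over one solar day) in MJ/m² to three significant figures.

Solar longitude: λ_s = 360° × (63 − 80)/365.25 = -16.756°, i.e. -16.756° + 360° = 343.244°.
sin δ = sin 23.44° × sin 343.244° = -0.11468, so δ = -6.585°.
cos H₀ = −tan(+2.0°) tan(-6.585°) = 0.0040, H₀ = 1.5668 rad.
Bracket: H₀ sin φ sin δ + cos φ cos δ sin H₀ = 1.5668×0.03490×-0.11468 + 0.99939×0.99340×0.99999 = -0.006271 + 0.992784 = 0.986513.
Q̄ = (S₀/π) × [bracket] = (1361/π) × 0.986513 = 427.38 W/m².
Daily total = Q̄ × 24.00 h × 3600 s/h = 427.38 × 24.00 × 3600 / 10⁶ = 36.93 MJ/m².

36.9 MJ/m²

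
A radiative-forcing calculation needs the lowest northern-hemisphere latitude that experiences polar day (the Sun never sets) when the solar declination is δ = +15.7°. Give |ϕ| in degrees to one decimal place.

Polar day requires cos h₀ = −tan ϕ tan δ ≤ −1, i.e. tan ϕ tan δ ≥ 1.
The boundary is |tan ϕ| · |tan δ| = 1, so |ϕ| = 90° − |δ| = 90° − 15.7° = 74.3° in the northern hemisphere.

|ϕ| = 74.3°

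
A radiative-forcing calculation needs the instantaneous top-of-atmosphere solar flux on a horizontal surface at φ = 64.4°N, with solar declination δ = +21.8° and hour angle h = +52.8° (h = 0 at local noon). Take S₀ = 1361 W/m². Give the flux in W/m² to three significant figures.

786 W/m²

cos θ_z = sin φ sin δ + cos φ cos δ cos h = 0.334912 + 0.242556 = 0.577468.
Flux = S₀ · cos θ_z = 1361 × 0.577468 = 785.9 W/m².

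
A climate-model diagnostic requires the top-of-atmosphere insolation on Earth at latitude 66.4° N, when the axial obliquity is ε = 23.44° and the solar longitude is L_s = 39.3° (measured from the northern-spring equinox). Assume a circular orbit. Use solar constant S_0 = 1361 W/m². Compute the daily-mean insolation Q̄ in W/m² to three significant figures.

Solar declination: sin δ = sin ε · sin L_s = sin 23.44° × sin 39.3° = 0.25195, so δ = +14.593°.
cos h₀ = −tan(+66.4°) tan(+14.593°) = -0.5959, h₀ = 2.2092 rad.
Bracket: h₀ sin ϕ sin δ + cos ϕ cos δ sin h₀ = 2.2092×0.91636×0.25195 + 0.40035×0.96774×0.80304 = 0.510053 + 0.311126 = 0.821179.
Q̄ = (S_0/π) × [bracket] = (1361/π) × 0.821179 = 355.8 W/m².

Q̄ ≈ 356 W/m²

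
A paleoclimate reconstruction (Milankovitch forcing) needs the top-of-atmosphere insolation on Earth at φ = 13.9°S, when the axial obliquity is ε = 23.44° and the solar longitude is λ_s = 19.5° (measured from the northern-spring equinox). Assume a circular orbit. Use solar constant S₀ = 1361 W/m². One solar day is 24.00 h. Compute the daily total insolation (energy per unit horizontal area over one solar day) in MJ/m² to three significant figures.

34.2 MJ/m²

Solar declination: sin δ = sin ε · sin λ_s = sin 23.44° × sin 19.5° = 0.13278, so δ = +7.631°.
cos H₀ = −tan(-13.9°) tan(+7.631°) = 0.0332, H₀ = 1.5376 rad.
Bracket: H₀ sin φ sin δ + cos φ cos δ sin H₀ = 1.5376×-0.24023×0.13278 + 0.97072×0.99114×0.99945 = -0.049046 + 0.961590 = 0.912544.
Q̄ = (S₀/π) × [bracket] = (1361/π) × 0.912544 = 395.33 W/m².
Daily total = Q̄ × 24.00 h × 3600 s/h = 395.33 × 24.00 × 3600 / 10⁶ = 34.16 MJ/m².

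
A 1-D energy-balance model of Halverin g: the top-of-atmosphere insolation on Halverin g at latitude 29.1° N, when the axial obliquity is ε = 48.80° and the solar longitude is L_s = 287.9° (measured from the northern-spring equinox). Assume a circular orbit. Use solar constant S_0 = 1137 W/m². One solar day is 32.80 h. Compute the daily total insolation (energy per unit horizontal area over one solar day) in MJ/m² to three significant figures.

7.07 MJ/m²

Solar declination: sin δ = sin ε · sin L_s = sin 48.80° × sin 287.9° = -0.71599, so δ = -45.725°.
cos h₀ = −tan(+29.1°) tan(-45.725°) = 0.5709, h₀ = 0.9633 rad.
Bracket: h₀ sin ϕ sin δ + cos ϕ cos δ sin h₀ = 0.9633×0.48634×-0.71599 + 0.87377×0.69811×0.82105 = -0.335435 + 0.500830 = 0.165395.
Q̄ = (S_0/π) × [bracket] = (1137/π) × 0.165395 = 59.859 W/m².
Daily total = Q̄ × 32.80 h × 3600 s/h = 59.859 × 32.80 × 3600 / 10⁶ = 7.068 MJ/m².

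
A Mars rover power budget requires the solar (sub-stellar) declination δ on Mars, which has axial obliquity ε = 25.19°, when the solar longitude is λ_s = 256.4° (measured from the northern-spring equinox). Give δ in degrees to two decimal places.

δ = -24.44°

sin δ = sin ε · sin λ_s = sin 25.19° × sin 256.4° = -0.413687.
δ = arcsin(-0.413687) = -24.44°.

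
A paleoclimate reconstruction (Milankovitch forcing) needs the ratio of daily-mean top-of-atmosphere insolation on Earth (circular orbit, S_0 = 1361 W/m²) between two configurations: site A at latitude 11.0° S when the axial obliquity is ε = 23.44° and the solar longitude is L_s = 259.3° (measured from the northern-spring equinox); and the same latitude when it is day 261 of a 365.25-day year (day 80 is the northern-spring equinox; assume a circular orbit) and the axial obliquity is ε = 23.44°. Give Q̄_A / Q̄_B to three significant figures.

— Configuration A (ϕ=-11.0°):
Solar declination: sin δ = sin ε · sin L_s = sin 23.44° × sin 259.3° = -0.39087, so δ = -23.009°.
cos h₀ = −tan(-11.0°) tan(-23.009°) = -0.0825, h₀ = 1.6534 rad.
Bracket: h₀ sin ϕ sin δ + cos ϕ cos δ sin h₀ = 1.6534×-0.19081×-0.39087 + 0.98163×0.92045×0.99659 = 0.123314 + 0.900460 = 1.023774.
Q̄ = (S_0/π) × [bracket] = (1361/π) × 1.023774 = 443.52 W/m².
— Configuration B (ϕ=-11.0°):
Solar longitude: L_s = 360° × (261 − 80)/365.25 = 178.398°.
sin δ = sin 23.44° × sin 178.398° = 0.01112, so δ = +0.637°.
cos h₀ = −tan(-11.0°) tan(+0.637°) = 0.0022, h₀ = 1.5686 rad.
Bracket: h₀ sin ϕ sin δ + cos ϕ cos δ sin h₀ = 1.5686×-0.19081×0.01112 + 0.98163×0.99994×1.00000 = -0.003328 + 0.981571 = 0.978243.
Q̄ = (S_0/π) × [bracket] = (1361/π) × 0.978243 = 423.79 W/m².
Ratio Q̄_A / Q̄_B = 443.52 / 423.79 = 1.047.

Q̄_A / Q̄_B ≈ 1.05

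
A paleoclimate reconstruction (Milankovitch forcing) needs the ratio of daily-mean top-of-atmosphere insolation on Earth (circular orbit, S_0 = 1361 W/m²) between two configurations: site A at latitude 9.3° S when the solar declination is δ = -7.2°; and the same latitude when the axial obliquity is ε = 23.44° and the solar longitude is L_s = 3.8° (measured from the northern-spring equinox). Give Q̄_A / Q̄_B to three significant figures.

Q̄_A / Q̄_B ≈ 1.03

— Configuration A (ϕ=-9.3°):
cos h₀ = −tan(-9.3°) tan(-7.200°) = -0.0207, h₀ = 1.5915 rad.
Bracket: h₀ sin ϕ sin δ + cos ϕ cos δ sin h₀ = 1.5915×-0.16160×-0.12533 + 0.98686×0.99211×0.99979 = 0.032233 + 0.978868 = 1.011101.
Q̄ = (S_0/π) × [bracket] = (1361/π) × 1.011101 = 438.03 W/m².
— Configuration B (ϕ=-9.3°):
Solar declination: sin δ = sin ε · sin L_s = sin 23.44° × sin 3.8° = 0.02636, so δ = +1.511°.
cos h₀ = −tan(-9.3°) tan(+1.511°) = 0.0043, h₀ = 1.5665 rad.
Bracket: h₀ sin ϕ sin δ + cos ϕ cos δ sin h₀ = 1.5665×-0.16160×0.02636 + 0.98686×0.99965×0.99999 = -0.006673 + 0.986505 = 0.979832.
Q̄ = (S_0/π) × [bracket] = (1361/π) × 0.979832 = 424.48 W/m².
Ratio Q̄_A / Q̄_B = 438.03 / 424.48 = 1.032.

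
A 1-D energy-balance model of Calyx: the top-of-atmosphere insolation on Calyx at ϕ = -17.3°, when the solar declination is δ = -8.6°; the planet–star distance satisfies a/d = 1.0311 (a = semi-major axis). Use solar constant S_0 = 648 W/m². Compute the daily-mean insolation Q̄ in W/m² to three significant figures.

Q̄ ≈ 223 W/m²

cos h₀ = −tan(-17.3°) tan(-8.600°) = -0.0471, h₀ = 1.6179 rad.
Bracket: h₀ sin ϕ sin δ + cos ϕ cos δ sin h₀ = 1.6179×-0.29737×-0.14954 + 0.95476×0.98876×0.99889 = 0.071946 + 0.942981 = 1.014927.
Inverse-square distance factor (a/d)² = 1.0311² = 1.063167.
Q̄ = (S_0/π) × 1.063167 × [bracket] = (648/π) × 1.063167 × 1.014927 = 222.6 W/m².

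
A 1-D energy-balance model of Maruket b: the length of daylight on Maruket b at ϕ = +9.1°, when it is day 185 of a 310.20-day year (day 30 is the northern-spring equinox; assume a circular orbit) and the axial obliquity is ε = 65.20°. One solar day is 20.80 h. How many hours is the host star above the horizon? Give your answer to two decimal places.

Solar longitude: L_s = 360° × (185 − 30)/310.20 = 179.884°.
sin δ = sin 65.20° × sin 179.884° = 0.00184, so δ = +0.105°.
cos h₀ = −tan ϕ · tan δ = −tan(+9.1°) × tan(+0.105°) = -0.0003, so h₀ = 1.5711 rad = 90.02°.
Daylight = 2h₀/(2π) × 20.80 h = (1.5711/π) × 20.80 = 10.40 h.

10.40 h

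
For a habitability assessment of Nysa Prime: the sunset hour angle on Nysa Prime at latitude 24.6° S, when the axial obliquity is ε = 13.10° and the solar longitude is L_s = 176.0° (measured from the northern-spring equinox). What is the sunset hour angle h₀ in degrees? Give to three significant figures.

h₀ = 89.6°

Solar declination: sin δ = sin ε · sin L_s = sin 13.10° × sin 176.0° = 0.01581, so δ = +0.906°.
cos h₀ = −tan ϕ · tan δ = −tan(-24.6°) × tan(+0.906°) = 0.0072, so h₀ = 1.5636 rad = 89.59°.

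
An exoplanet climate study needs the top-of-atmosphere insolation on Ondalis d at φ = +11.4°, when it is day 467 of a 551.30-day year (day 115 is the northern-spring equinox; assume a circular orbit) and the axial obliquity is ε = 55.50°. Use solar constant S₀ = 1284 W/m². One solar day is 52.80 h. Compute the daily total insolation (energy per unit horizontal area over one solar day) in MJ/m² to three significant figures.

Solar longitude: λ_s = 360° × (467 − 115)/551.30 = 229.857°.
sin δ = sin 55.50° × sin 229.857° = -0.62999, so δ = -39.049°.
cos H₀ = −tan(+11.4°) tan(-39.049°) = 0.1636, H₀ = 1.4065 rad.
Bracket: H₀ sin φ sin δ + cos φ cos δ sin H₀ = 1.4065×0.19766×-0.62999 + 0.98027×0.77660×0.98653 = -0.175143 + 0.751023 = 0.575880.
Q̄ = (S₀/π) × [bracket] = (1284/π) × 0.575880 = 235.37 W/m².
Daily total = Q̄ × 52.80 h × 3600 s/h = 235.37 × 52.80 × 3600 / 10⁶ = 44.74 MJ/m².

44.7 MJ/m²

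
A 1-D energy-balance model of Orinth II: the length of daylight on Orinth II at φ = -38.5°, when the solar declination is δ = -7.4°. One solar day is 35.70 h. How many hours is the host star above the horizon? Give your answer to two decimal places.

19.03 h

cos H₀ = −tan φ · tan δ = −tan(-38.5°) × tan(-7.400°) = -0.1033, so H₀ = 1.6743 rad = 95.93°.
Daylight = 2H₀/(2π) × 35.70 h = (1.6743/π) × 35.70 = 19.03 h.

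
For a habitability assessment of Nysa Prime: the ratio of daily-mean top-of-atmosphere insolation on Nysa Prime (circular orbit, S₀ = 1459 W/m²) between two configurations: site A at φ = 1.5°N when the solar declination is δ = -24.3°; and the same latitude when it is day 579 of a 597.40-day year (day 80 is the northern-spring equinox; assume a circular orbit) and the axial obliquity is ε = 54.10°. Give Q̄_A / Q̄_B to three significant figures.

— Configuration A (φ=+1.5°):
cos H₀ = −tan(+1.5°) tan(-24.300°) = 0.0118, H₀ = 1.5590 rad.
Bracket: H₀ sin φ sin δ + cos φ cos δ sin H₀ = 1.5590×0.02618×-0.41151 + 0.99966×0.91140×0.99993 = -0.016796 + 0.911026 = 0.894230.
Q̄ = (S₀/π) × [bracket] = (1459/π) × 0.894230 = 415.29 W/m².
— Configuration B (φ=+1.5°):
Solar longitude: λ_s = 360° × (579 − 80)/597.40 = 300.703°.
sin δ = sin 54.10° × sin 300.703° = -0.69649, so δ = -44.146°.
cos H₀ = −tan(+1.5°) tan(-44.146°) = 0.0254, H₀ = 1.5454 rad.
Bracket: H₀ sin φ sin δ + cos φ cos δ sin H₀ = 1.5454×0.02618×-0.69649 + 0.99966×0.71756×0.99968 = -0.028179 + 0.717086 = 0.688907.
Q̄ = (S₀/π) × [bracket] = (1459/π) × 0.688907 = 319.94 W/m².
Ratio Q̄_A / Q̄_B = 415.29 / 319.94 = 1.298.

Q̄_A / Q̄_B ≈ 1.30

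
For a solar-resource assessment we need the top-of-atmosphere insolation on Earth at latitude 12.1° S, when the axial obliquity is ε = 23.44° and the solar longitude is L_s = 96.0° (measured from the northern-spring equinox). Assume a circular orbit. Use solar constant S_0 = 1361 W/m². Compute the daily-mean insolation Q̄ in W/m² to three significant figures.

Q̄ ≈ 334 W/m²

Solar declination: sin δ = sin ε · sin L_s = sin 23.44° × sin 96.0° = 0.39561, so δ = +23.304°.
cos h₀ = −tan(-12.1°) tan(+23.304°) = 0.0923, h₀ = 1.4783 rad.
Bracket: h₀ sin ϕ sin δ + cos ϕ cos δ sin h₀ = 1.4783×-0.20962×0.39561 + 0.97778×0.91842×0.99573 = -0.122592 + 0.894178 = 0.771586.
Q̄ = (S_0/π) × [bracket] = (1361/π) × 0.771586 = 334.3 W/m².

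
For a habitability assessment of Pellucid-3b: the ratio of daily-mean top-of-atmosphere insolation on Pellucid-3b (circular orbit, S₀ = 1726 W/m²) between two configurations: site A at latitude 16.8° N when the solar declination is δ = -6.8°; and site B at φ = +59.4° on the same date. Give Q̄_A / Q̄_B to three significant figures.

— Configuration A (φ=+16.8°):
cos H₀ = −tan(+16.8°) tan(-6.800°) = 0.0360, H₀ = 1.5348 rad.
Bracket: H₀ sin φ sin δ + cos φ cos δ sin H₀ = 1.5348×0.28903×-0.11840 + 0.95732×0.99297×0.99935 = -0.052523 + 0.949972 = 0.897449.
Q̄ = (S₀/π) × [bracket] = (1726/π) × 0.897449 = 493.06 W/m².
— Configuration B (φ=+59.4°):
cos H₀ = −tan(+59.4°) tan(-6.800°) = 0.2016, H₀ = 1.3678 rad.
Bracket: H₀ sin φ sin δ + cos φ cos δ sin H₀ = 1.3678×0.86074×-0.11840 + 0.50904×0.99297×0.97946 = -0.139395 + 0.495079 = 0.355684.
Q̄ = (S₀/π) × [bracket] = (1726/π) × 0.355684 = 195.41 W/m².
Ratio Q̄_A / Q̄_B = 493.06 / 195.41 = 2.523.

Q̄_A / Q̄_B ≈ 2.52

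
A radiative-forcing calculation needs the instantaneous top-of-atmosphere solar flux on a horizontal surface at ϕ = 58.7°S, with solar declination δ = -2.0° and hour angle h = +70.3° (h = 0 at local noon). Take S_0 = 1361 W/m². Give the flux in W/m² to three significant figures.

cos θ_z = sin ϕ sin δ + cos ϕ cos δ cos h = 0.029820 + 0.175021 = 0.204841.
Flux = S_0 · cos θ_z = 1361 × 0.204841 = 278.8 W/m².

279 W/m²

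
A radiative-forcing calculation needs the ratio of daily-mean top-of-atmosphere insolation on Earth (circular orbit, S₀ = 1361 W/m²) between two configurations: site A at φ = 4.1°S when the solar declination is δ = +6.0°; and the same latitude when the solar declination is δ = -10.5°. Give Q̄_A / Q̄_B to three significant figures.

— Configuration A (φ=-4.1°):
cos H₀ = −tan(-4.1°) tan(+6.000°) = 0.0075, H₀ = 1.5633 rad.
Bracket: H₀ sin φ sin δ + cos φ cos δ sin H₀ = 1.5633×-0.07150×0.10453 + 0.99744×0.99452×0.99997 = -0.011684 + 0.991944 = 0.980260.
Q̄ = (S₀/π) × [bracket] = (1361/π) × 0.980260 = 424.67 W/m².
— Configuration B (φ=-4.1°):
cos H₀ = −tan(-4.1°) tan(-10.500°) = -0.0133, H₀ = 1.5841 rad.
Bracket: H₀ sin φ sin δ + cos φ cos δ sin H₀ = 1.5841×-0.07150×-0.18224 + 0.99744×0.98325×0.99991 = 0.020641 + 0.980645 = 1.001286.
Q̄ = (S₀/π) × [bracket] = (1361/π) × 1.001286 = 433.78 W/m².
Ratio Q̄_A / Q̄_B = 424.67 / 433.78 = 0.9790.

Q̄_A / Q̄_B ≈ 0.979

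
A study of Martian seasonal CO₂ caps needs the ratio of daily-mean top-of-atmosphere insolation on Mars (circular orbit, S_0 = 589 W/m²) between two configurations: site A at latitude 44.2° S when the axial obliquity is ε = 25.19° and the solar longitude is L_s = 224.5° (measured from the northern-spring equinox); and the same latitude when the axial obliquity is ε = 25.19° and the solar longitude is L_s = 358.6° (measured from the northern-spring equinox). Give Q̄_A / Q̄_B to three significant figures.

— Configuration A (ϕ=-44.2°):
Solar declination: sin δ = sin ε · sin L_s = sin 25.19° × sin 224.5° = -0.29832, so δ = -17.357°.
cos h₀ = −tan(-44.2°) tan(-17.357°) = -0.3039, h₀ = 1.8796 rad.
Bracket: h₀ sin ϕ sin δ + cos ϕ cos δ sin h₀ = 1.8796×-0.69717×-0.29832 + 0.71691×0.95447×0.95269 = 0.390919 + 0.651896 = 1.042815.
Q̄ = (S_0/π) × [bracket] = (589/π) × 1.042815 = 195.51 W/m².
— Configuration B (ϕ=-44.2°):
Solar declination: sin δ = sin ε · sin L_s = sin 25.19° × sin 358.6° = -0.01040, so δ = -0.596°.
cos h₀ = −tan(-44.2°) tan(-0.596°) = -0.0101, h₀ = 1.5809 rad.
Bracket: h₀ sin ϕ sin δ + cos ϕ cos δ sin h₀ = 1.5809×-0.69717×-0.01040 + 0.71691×0.99995×0.99995 = 0.011462 + 0.716838 = 0.728300.
Q̄ = (S_0/π) × [bracket] = (589/π) × 0.728300 = 136.54 W/m².
Ratio Q̄_A / Q̄_B = 195.51 / 136.54 = 1.432.

Q̄_A / Q̄_B ≈ 1.43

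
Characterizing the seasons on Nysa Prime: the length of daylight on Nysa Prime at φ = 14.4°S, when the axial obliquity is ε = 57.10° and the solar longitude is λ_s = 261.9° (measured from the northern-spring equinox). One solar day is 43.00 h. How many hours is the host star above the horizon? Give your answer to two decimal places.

26.89 h

Solar declination: sin δ = sin ε · sin λ_s = sin 57.10° × sin 261.9° = -0.83124, so δ = -56.227°.
cos H₀ = −tan φ · tan δ = −tan(-14.4°) × tan(-56.227°) = -0.3839, so H₀ = 1.9648 rad = 112.58°.
Daylight = 2H₀/(2π) × 43.00 h = (1.9648/π) × 43.00 = 26.89 h.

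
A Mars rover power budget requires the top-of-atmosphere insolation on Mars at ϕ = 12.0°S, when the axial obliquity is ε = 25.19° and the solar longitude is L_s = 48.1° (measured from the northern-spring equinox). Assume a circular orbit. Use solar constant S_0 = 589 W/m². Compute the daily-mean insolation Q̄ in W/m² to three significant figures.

Q̄ ≈ 155 W/m²

Solar declination: sin δ = sin ε · sin L_s = sin 25.19° × sin 48.1° = 0.31679, so δ = +18.469°.
cos h₀ = −tan(-12.0°) tan(+18.469°) = 0.0710, h₀ = 1.4997 rad.
Bracket: h₀ sin ϕ sin δ + cos ϕ cos δ sin h₀ = 1.4997×-0.20791×0.31679 + 0.97815×0.94849×0.99748 = -0.098776 + 0.925428 = 0.826652.
Q̄ = (S_0/π) × [bracket] = (589/π) × 0.826652 = 155.0 W/m².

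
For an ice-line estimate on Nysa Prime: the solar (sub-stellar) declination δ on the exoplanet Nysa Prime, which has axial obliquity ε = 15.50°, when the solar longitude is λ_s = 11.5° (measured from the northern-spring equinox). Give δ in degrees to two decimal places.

δ = +3.05°

sin δ = sin ε · sin λ_s = sin 15.50° × sin 11.5° = 0.053279.
δ = arcsin(0.053279) = +3.05°.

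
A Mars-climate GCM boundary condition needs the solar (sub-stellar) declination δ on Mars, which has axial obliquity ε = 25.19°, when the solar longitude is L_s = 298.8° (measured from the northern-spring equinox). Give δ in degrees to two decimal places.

sin δ = sin ε · sin L_s = sin 25.19° × sin 298.8° = -0.372975.
δ = arcsin(-0.372975) = -21.90°.

δ = -21.90°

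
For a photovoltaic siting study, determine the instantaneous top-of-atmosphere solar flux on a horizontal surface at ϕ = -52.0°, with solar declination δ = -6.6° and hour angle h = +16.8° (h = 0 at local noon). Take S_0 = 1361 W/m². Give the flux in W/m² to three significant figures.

920 W/m²

cos θ_z = sin ϕ sin δ + cos ϕ cos δ cos h = 0.090572 + 0.585479 = 0.676051.
Flux = S_0 · cos θ_z = 1361 × 0.676051 = 920.1 W/m².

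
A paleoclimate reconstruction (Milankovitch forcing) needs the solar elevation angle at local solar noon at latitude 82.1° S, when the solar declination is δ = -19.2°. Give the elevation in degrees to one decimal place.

27.1°

At local noon the hour angle is zero, so the zenith angle equals |φ − δ| = |-82.1° − (-19.200°)| = 62.900°.
Elevation = 90° − 62.900° = 27.1°.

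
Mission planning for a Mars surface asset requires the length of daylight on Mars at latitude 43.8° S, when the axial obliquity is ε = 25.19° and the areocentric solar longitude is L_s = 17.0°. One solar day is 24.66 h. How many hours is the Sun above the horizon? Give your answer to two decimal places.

sin δ = sin 25.19° × sin 17.0° = 0.12444, so δ = +7.148°.
cos h₀ = −tan ϕ · tan δ = −tan(-43.8°) × tan(+7.148°) = 0.1203, so h₀ = 1.4502 rad = 83.09°.
Daylight = 2h₀/(2π) × 24.66 h = (1.4502/π) × 24.66 = 11.38 h.

11.38 h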